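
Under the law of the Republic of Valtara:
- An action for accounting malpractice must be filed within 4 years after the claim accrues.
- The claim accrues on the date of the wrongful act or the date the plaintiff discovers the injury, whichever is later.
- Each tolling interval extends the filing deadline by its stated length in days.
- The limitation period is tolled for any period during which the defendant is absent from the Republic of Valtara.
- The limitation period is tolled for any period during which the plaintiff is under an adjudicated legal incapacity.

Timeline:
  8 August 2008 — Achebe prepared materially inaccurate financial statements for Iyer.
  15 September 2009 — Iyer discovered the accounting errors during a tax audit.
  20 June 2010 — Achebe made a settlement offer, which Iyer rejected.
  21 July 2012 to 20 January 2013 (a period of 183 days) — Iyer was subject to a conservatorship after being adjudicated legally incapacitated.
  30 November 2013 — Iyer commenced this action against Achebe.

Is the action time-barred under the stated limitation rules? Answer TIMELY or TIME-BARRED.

TIMELY

Because discovery on 15 September 2009 post-dates the 8 August 2008 act, accrual under the later-of rule falls on 15 September 2009.
4 years from 15 September 2009 is 15 September 2013.
The period was tolled for 183 days by the plaintiff's legal incapacity (21 July 2012 to 20 January 2013), pushing the deadline to 17 March 2014.
Nothing else in the chronology tolls or restarts the period.
Iyer filed on 30 November 2013, before the 17 March 2014 deadline, so the action is timely.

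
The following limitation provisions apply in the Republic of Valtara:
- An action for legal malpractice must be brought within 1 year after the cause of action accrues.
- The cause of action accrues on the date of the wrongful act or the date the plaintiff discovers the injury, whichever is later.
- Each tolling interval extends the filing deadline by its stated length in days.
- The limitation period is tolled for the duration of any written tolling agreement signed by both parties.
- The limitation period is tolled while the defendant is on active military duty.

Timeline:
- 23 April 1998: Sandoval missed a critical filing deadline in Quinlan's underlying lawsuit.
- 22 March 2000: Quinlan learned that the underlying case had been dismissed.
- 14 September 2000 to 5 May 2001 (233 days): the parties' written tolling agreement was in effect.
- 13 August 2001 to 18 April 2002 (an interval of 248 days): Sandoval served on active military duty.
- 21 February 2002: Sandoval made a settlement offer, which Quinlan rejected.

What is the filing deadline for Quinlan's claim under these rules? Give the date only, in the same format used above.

16 July 2002

Because discovery on 22 March 2000 post-dates the 23 April 1998 act, accrual under the later-of rule falls on 22 March 2000.
The untolled deadline — 1 year after 22 March 2000 — is 22 March 2001.
Because the written tolling agreement ran from 14 September 2000 to 5 May 2001, the deadline is extended by 233 days to 10 November 2001.
The defendant's active military service from 13 August 2001 to 18 April 2002 tolled the period for 248 days, extending the deadline to 16 July 2002.
The other events in the timeline have no effect on the limitation period under the stated rules.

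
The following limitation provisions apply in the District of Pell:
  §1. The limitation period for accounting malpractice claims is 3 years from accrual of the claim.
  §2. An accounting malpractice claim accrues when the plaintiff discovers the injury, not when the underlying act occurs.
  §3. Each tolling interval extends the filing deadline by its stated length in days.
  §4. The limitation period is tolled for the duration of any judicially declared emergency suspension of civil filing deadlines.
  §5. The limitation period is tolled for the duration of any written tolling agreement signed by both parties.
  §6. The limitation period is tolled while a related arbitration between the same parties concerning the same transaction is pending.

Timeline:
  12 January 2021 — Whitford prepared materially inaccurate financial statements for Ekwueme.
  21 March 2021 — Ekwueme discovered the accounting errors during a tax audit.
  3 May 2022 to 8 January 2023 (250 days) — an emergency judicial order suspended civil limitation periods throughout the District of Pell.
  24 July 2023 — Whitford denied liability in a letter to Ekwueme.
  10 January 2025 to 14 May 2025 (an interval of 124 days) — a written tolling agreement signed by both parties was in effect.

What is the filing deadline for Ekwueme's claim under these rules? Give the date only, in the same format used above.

26 November 2024

The claim did not accrue until Ekwueme discovered the injury on 21 March 2021; the 12 January 2021 act date does not start the clock under the stated rule.
3 years from 21 March 2021 is 21 March 2024.
The emergency suspension of filing deadlines from 3 May 2022 to 8 January 2023 tolled the period for 250 days, extending the deadline to 26 November 2024.
The written tolling agreement from 10 January 2025 to 14 May 2025 began after the period had already run on 26 November 2024, so it has no tolling effect.
Nothing else in the chronology tolls or restarts the period.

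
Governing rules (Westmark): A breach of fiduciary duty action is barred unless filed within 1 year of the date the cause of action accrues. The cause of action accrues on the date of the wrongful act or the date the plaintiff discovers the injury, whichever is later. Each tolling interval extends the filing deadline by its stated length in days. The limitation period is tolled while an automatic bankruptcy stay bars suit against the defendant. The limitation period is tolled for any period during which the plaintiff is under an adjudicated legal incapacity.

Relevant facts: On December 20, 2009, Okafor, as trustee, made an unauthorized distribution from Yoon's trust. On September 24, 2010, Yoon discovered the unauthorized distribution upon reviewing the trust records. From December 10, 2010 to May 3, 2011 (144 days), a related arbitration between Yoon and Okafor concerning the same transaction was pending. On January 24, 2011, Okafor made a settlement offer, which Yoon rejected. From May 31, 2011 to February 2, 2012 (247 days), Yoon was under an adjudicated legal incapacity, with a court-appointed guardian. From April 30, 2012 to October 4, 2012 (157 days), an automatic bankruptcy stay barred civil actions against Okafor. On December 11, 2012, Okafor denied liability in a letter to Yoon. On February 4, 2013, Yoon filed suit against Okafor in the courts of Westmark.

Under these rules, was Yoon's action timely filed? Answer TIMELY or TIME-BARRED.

TIME-BARRED

Because discovery on September 24, 2010 post-dates the December 20, 2009 act, accrual under the later-of rule falls on September 24, 2010.
Adding the 1 year base period to September 24, 2010 gives a deadline of September 24, 2011, before any tolling.
Because the plaintiff's legal incapacity ran from May 31, 2011 to February 2, 2012, the deadline is extended by 247 days to May 28, 2012.
Because the automatic bankruptcy stay ran from April 30, 2012 to October 4, 2012, the deadline is extended by 157 days to November 1, 2012.
The pending related arbitration from December 10, 2010 to May 3, 2011 does not toll the period, because no stated rule makes a pending arbitration a tolling event.
Nothing else in the chronology tolls or restarts the period.
Filing on February 4, 2013 missed the November 1, 2012 deadline — the action is time-barred.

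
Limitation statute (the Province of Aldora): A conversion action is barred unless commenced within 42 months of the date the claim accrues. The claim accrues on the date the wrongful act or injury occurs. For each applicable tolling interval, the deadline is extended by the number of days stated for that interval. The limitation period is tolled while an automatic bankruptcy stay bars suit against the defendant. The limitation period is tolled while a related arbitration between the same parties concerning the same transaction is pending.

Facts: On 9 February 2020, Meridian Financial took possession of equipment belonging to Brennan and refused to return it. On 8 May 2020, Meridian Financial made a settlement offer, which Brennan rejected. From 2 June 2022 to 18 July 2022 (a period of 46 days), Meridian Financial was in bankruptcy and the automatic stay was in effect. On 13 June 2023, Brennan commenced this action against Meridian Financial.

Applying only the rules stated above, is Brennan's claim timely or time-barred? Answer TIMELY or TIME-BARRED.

TIMELY

The limitation period began to run on 9 February 2020.
Adding the 42 months base period to 9 February 2020 gives a deadline of 9 August 2023, before any tolling.
Because the automatic bankruptcy stay ran from 2 June 2022 to 18 July 2022, the deadline is extended by 46 days to 24 September 2023.
Nothing else in the chronology tolls or restarts the period.
Filing on 13 June 2023 beat the 24 September 2023 deadline — the action is timely.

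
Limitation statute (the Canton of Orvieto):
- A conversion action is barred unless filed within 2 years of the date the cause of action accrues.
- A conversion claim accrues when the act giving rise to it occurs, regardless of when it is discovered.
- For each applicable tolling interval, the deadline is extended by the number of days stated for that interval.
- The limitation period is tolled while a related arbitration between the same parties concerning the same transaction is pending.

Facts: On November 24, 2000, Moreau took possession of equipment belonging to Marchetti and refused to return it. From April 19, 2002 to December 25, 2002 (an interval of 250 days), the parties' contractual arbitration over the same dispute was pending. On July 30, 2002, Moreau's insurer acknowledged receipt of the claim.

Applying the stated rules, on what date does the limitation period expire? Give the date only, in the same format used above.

The cause of action accrued on November 24, 2000, the date of the act.
Adding the 2 years base period to November 24, 2000 gives a deadline of November 24, 2002, before any tolling.
The period was tolled for 250 days by the pending related arbitration (April 19, 2002 to December 25, 2002), pushing the deadline to August 1, 2003.
None of the other events listed affects the running of the period under the stated rules.

August 1, 2003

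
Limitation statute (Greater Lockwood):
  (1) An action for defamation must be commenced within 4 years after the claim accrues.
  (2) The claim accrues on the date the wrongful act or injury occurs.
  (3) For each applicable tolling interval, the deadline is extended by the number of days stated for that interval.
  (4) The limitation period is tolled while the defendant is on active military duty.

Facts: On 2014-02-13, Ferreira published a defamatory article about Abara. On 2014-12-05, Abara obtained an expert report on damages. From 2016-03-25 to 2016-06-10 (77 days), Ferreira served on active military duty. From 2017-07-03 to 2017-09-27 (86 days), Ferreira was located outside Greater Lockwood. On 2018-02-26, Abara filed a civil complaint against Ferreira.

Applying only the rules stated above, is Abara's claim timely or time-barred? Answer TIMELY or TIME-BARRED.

TIMELY

The claim accrued on 2014-02-13, when the wrongful act occurred.
4 years from 2014-02-13 is 2018-02-13.
The period was tolled for 77 days by the defendant's active military service (2016-03-25 to 2016-06-10), pushing the deadline to 2018-05-01.
No stated provision tolls the period for the defendant's absence, so the interval from 2017-07-03 to 2017-09-27 has no effect on the deadline.
Nothing else in the chronology tolls or restarts the period.
Filing on 2018-02-26 beat the 2018-05-01 deadline — the action is timely.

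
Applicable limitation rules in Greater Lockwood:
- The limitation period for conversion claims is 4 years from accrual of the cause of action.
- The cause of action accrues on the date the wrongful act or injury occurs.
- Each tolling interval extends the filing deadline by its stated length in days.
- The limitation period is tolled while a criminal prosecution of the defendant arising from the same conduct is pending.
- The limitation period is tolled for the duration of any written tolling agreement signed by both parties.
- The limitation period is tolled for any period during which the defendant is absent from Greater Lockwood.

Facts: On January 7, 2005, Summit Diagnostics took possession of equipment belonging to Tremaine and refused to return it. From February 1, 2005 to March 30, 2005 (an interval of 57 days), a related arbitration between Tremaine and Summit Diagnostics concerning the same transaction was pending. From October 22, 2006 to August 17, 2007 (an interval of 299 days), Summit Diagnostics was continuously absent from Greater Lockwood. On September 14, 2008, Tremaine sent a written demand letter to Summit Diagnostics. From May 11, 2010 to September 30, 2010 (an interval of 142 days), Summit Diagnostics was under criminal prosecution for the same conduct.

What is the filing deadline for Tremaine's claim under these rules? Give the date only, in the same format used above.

The cause of action accrued on January 7, 2005, the date of the act.
4 years from January 7, 2005 is January 7, 2009.
The period was tolled for 299 days by the defendant's absence from the jurisdiction (October 22, 2006 to August 17, 2007), pushing the deadline to November 2, 2009.
By the time the pending criminal prosecution began on May 11, 2010, the limitation period had already expired on November 2, 2009; that interval cannot revive it.
No stated provision tolls the period for a pending arbitration, so the interval from February 1, 2005 to March 30, 2005 has no effect on the deadline.
The other events in the timeline have no effect on the limitation period under the stated rules.

November 2, 2009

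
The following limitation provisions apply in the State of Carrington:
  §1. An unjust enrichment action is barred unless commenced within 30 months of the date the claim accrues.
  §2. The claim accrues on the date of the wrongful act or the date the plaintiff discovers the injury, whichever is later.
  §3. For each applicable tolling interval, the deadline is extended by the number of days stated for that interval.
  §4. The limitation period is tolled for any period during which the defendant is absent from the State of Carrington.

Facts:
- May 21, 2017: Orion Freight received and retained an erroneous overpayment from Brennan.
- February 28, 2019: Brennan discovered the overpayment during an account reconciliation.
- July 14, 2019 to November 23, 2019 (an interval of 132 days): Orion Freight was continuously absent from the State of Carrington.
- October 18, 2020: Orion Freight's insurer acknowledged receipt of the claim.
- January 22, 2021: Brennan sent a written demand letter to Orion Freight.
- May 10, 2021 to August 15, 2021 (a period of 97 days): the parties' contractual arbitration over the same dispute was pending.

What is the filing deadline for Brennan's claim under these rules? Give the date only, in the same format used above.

Because discovery on February 28, 2019 post-dates the May 21, 2017 act, accrual under the later-of rule falls on February 28, 2019.
Adding the 30 months base period to February 28, 2019 gives a deadline of August 28, 2021, before any tolling.
Because the defendant's absence from the jurisdiction ran from July 14, 2019 to November 23, 2019, the deadline is extended by 132 days to January 7, 2022.
Although a pending arbitration ran from May 10, 2021 to August 15, 2021, the stated rules do not make that a tolling event, so it is disregarded.
The other events in the timeline have no effect on the limitation period under the stated rules.

January 7, 2022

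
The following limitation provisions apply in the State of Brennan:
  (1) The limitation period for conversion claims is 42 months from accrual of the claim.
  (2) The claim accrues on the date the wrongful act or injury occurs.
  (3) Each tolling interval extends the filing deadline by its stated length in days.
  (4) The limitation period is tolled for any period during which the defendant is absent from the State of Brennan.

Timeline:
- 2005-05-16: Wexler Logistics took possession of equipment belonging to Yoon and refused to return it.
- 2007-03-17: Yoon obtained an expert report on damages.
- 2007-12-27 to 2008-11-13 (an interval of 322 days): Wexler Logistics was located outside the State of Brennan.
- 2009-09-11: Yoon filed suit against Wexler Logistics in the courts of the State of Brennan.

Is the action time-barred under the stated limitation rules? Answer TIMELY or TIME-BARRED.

TIMELY

The claim accrued on 2005-05-16, when the wrongful act occurred.
42 months from 2005-05-16 is 2008-11-16.
Because the defendant's absence from the jurisdiction ran from 2007-12-27 to 2008-11-13, the deadline is extended by 322 days to 2009-10-04.
None of the other events listed affects the running of the period under the stated rules.
Yoon filed on 2009-09-11, before the 2009-10-04 deadline, so the action is timely.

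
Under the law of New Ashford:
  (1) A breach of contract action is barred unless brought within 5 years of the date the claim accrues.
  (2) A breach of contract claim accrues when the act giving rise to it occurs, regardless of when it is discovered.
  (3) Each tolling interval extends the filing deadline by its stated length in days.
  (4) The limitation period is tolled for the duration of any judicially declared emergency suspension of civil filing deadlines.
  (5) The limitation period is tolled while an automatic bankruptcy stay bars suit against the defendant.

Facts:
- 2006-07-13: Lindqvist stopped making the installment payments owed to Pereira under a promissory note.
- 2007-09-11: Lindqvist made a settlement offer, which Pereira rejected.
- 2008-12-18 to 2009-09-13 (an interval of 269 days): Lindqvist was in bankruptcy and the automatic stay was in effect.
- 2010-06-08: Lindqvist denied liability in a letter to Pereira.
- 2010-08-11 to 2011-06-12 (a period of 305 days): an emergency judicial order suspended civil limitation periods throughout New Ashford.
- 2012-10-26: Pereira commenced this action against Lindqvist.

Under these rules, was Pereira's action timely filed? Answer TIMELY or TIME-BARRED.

TIMELY

The claim accrued on 2006-07-13, the date of the act.
Adding the 5 years base period to 2006-07-13 gives a deadline of 2011-07-13, before any tolling.
The automatic bankruptcy stay from 2008-12-18 to 2009-09-13 tolled the period for 269 days, extending the deadline to 2012-04-07.
The period was tolled for 305 days by the emergency suspension of filing deadlines (2010-08-11 to 2011-06-12), pushing the deadline to 2013-02-06.
The other events in the timeline have no effect on the limitation period under the stated rules.
The 2012-10-26 filing precedes the 2013-02-06 deadline; the claim is timely.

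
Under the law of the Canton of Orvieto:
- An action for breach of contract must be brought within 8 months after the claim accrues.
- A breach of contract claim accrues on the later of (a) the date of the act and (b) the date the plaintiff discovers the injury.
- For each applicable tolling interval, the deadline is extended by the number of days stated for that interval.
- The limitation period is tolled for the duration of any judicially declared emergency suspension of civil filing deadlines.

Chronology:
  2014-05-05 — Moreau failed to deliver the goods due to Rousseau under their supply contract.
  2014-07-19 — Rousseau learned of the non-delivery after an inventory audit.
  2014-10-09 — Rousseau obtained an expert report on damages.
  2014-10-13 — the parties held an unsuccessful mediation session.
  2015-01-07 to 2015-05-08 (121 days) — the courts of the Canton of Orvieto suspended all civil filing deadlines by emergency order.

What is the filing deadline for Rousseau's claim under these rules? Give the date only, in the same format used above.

2015-07-18

The claim accrued on 2014-07-19 — the later of the 2014-05-05 act and the 2014-07-19 discovery.
Adding the 8 months base period to 2014-07-19 gives a deadline of 2015-03-19, before any tolling.
Because the emergency suspension of filing deadlines ran from 2015-01-07 to 2015-05-08, the deadline is extended by 121 days to 2015-07-18.
None of the other events listed affects the running of the period under the stated rules.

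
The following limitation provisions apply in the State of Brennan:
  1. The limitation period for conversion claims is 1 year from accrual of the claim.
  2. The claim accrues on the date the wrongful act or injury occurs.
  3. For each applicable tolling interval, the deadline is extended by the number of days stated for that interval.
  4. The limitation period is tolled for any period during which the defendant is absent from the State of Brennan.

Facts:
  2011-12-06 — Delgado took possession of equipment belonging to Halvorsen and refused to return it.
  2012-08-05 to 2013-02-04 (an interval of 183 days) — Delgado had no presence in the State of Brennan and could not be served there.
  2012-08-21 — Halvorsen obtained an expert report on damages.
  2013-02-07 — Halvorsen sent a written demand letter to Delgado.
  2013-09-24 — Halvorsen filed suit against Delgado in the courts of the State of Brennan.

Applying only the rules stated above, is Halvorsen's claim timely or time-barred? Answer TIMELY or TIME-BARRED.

TIME-BARRED

The claim accrued on 2011-12-06, when the wrongful act occurred.
The untolled deadline — 1 year after 2011-12-06 — is 2012-12-06.
Because the defendant's absence from the jurisdiction ran from 2012-08-05 to 2013-02-04, the deadline is extended by 183 days to 2013-06-07.
Nothing else in the chronology tolls or restarts the period.
Halvorsen filed on 2013-09-24, after the 2013-06-07 deadline, so the action is time-barred.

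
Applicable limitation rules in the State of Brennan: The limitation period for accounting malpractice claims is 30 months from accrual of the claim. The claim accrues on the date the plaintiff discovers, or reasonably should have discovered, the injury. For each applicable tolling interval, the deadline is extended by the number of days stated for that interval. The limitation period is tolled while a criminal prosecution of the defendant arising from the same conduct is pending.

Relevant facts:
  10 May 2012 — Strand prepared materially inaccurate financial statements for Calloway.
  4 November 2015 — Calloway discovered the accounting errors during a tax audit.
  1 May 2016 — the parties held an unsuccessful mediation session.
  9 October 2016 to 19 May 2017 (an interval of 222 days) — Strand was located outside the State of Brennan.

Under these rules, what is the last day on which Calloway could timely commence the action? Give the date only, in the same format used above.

4 May 2018

The claim did not accrue until Calloway discovered the injury on 4 November 2015; the 10 May 2012 act date does not start the clock under the stated rule.
30 months from 4 November 2015 is 4 May 2018.
The defendant's absence from the jurisdiction from 9 October 2016 to 19 May 2017 does not toll the period, because no stated rule makes the defendant's absence a tolling event.
The other events in the timeline have no effect on the limitation period under the stated rules.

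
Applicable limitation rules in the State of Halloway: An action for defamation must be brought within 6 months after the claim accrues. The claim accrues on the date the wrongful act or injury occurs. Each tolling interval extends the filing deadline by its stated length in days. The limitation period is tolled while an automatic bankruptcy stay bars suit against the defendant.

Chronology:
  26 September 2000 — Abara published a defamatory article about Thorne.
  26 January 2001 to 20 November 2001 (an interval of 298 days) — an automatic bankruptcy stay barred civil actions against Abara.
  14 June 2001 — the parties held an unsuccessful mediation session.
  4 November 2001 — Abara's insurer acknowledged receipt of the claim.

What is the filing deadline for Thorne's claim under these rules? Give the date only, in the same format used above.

The claim accrued on 26 September 2000, when the wrongful act occurred.
6 months from 26 September 2000 is 26 March 2001.
Because the automatic bankruptcy stay ran from 26 January 2001 to 20 November 2001, the deadline is extended by 298 days to 18 January 2002.
None of the other events listed affects the running of the period under the stated rules.

18 January 2002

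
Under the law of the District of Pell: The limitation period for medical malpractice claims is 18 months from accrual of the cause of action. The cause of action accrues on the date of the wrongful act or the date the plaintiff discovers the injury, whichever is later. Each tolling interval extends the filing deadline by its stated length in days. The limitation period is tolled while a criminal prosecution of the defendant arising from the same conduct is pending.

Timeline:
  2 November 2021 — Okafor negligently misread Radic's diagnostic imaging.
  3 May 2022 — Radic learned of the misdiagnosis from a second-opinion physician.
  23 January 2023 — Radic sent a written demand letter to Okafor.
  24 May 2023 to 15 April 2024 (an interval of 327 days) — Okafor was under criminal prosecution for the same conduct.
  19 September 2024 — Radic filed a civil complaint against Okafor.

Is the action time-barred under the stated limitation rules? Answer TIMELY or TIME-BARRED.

The claim accrued on 3 May 2022 — the later of the 2 November 2021 act and the 3 May 2022 discovery.
The untolled deadline — 18 months after 3 May 2022 — is 3 November 2023.
Because the pending criminal prosecution ran from 24 May 2023 to 15 April 2024, the deadline is extended by 327 days to 25 September 2024.
Nothing else in the chronology tolls or restarts the period.
Radic filed on 19 September 2024, before the 25 September 2024 deadline, so the action is timely.

TIMELY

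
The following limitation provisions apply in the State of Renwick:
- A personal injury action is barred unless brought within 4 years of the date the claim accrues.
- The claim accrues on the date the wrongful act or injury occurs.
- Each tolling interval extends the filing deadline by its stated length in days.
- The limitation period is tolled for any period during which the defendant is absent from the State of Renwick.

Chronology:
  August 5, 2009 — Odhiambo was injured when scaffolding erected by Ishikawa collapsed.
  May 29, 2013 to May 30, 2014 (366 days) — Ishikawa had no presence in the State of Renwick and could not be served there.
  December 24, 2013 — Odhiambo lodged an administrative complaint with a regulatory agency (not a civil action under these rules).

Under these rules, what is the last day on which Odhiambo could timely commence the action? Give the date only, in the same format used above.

August 6, 2014

The claim accrued on August 5, 2009, the date of the act.
Adding the 4 years base period to August 5, 2009 gives a deadline of August 5, 2013, before any tolling.
Because the defendant's absence from the jurisdiction ran from May 29, 2013 to May 30, 2014, the deadline is extended by 366 days to August 6, 2014.
None of the other events listed affects the running of the period under the stated rules.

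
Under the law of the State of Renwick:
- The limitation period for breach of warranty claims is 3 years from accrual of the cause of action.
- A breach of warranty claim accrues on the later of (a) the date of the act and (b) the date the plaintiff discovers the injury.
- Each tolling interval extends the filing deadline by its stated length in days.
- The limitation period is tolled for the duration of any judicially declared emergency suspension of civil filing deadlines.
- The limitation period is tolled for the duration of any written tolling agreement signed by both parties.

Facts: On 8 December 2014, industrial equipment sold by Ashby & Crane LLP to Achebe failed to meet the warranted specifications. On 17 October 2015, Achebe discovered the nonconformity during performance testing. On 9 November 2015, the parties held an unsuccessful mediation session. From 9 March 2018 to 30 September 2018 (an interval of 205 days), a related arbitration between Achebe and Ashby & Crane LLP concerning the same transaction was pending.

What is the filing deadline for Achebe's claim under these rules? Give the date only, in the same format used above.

17 October 2018

The claim accrued on 17 October 2015 — the later of the 8 December 2014 act and the 17 October 2015 discovery.
3 years from 17 October 2015 is 17 October 2018.
No stated provision tolls the period for a pending arbitration, so the interval from 9 March 2018 to 30 September 2018 has no effect on the deadline.
Nothing else in the chronology tolls or restarts the period.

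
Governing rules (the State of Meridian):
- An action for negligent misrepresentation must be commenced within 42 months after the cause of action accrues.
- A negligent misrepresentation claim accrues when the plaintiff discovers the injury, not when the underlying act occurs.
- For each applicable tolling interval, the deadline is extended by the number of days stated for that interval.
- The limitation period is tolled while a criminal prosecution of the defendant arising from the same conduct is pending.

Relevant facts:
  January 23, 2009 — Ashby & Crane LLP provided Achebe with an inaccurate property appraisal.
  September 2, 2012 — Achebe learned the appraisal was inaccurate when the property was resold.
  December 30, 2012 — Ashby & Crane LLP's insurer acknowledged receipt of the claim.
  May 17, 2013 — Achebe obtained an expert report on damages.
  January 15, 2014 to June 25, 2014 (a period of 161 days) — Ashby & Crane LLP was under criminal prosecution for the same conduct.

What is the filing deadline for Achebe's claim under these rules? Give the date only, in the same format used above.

Under the discovery rule, the claim accrued on September 2, 2012, when Achebe discovered the injury — not on the January 23, 2009 date of the underlying act.
42 months from September 2, 2012 is March 2, 2016.
The period was tolled for 161 days by the pending criminal prosecution (January 15, 2014 to June 25, 2014), pushing the deadline to August 10, 2016.
Nothing else in the chronology tolls or restarts the period.

August 10, 2016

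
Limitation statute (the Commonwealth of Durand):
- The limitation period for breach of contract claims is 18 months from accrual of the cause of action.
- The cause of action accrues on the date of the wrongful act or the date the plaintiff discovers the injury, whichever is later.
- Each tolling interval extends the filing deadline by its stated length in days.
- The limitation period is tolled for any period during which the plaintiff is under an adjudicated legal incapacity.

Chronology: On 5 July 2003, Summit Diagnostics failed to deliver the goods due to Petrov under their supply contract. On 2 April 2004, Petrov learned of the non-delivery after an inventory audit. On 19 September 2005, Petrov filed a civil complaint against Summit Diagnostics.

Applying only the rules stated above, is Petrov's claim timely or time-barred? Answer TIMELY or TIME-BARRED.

TIMELY

Taking the later of the act (5 July 2003) and discovery (2 April 2004), the claim accrued on 2 April 2004.
Adding the 18 months base period to 2 April 2004 gives a deadline of 2 October 2005, before any tolling.
Filing on 19 September 2005 beat the 2 October 2005 deadline — the action is timely.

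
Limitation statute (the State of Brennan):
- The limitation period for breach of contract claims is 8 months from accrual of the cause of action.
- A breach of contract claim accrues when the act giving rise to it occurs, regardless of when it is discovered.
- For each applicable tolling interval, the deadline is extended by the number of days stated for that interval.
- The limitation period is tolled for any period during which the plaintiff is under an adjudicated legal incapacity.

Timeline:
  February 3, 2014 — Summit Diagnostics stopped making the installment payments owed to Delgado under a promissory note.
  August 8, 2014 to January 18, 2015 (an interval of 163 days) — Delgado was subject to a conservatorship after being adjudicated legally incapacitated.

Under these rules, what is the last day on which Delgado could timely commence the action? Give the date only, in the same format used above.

March 15, 2015

The claim accrued on February 3, 2014, when the wrongful act occurred.
8 months from February 3, 2014 is October 3, 2014.
Because the plaintiff's legal incapacity ran from August 8, 2014 to January 18, 2015, the deadline is extended by 163 days to March 15, 2015.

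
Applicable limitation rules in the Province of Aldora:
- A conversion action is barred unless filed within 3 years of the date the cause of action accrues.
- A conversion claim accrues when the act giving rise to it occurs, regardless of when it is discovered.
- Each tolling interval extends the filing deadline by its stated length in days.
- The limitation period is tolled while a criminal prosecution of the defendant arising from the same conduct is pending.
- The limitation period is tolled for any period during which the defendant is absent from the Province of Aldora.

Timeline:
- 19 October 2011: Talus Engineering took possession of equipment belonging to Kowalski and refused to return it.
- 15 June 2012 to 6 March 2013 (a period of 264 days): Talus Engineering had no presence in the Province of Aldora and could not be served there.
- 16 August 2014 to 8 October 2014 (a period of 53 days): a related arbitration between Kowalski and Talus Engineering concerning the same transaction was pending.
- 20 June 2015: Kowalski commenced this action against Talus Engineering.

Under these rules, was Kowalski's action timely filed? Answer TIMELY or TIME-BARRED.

TIMELY

The cause of action accrued on 19 October 2011, the date of the act.
Adding the 3 years base period to 19 October 2011 gives a deadline of 19 October 2014, before any tolling.
Because the defendant's absence from the jurisdiction ran from 15 June 2012 to 6 March 2013, the deadline is extended by 264 days to 10 July 2015.
The pending related arbitration from 16 August 2014 to 8 October 2014 does not toll the period, because no stated rule makes a pending arbitration a tolling event.
Filing on 20 June 2015 beat the 10 July 2015 deadline — the action is timely.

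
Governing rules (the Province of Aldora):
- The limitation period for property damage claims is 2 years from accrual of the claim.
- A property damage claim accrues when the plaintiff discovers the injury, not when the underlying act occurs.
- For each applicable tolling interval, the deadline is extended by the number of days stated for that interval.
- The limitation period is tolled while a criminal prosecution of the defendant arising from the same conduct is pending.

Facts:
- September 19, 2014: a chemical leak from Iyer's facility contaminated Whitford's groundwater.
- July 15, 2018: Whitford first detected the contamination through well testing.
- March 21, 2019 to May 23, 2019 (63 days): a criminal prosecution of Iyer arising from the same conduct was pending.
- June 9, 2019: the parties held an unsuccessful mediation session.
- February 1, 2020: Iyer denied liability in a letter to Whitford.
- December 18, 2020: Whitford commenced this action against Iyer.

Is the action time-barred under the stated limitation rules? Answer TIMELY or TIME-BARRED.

Accrual is tied to discovery, so the period began on July 15, 2018 rather than on September 19, 2014 when the act occurred.
2 years from July 15, 2018 is July 15, 2020.
The pending criminal prosecution from March 21, 2019 to May 23, 2019 tolled the period for 63 days, extending the deadline to September 16, 2020.
The other events in the timeline have no effect on the limitation period under the stated rules.
Filing on December 18, 2020 missed the September 16, 2020 deadline — the action is time-barred.

TIME-BARRED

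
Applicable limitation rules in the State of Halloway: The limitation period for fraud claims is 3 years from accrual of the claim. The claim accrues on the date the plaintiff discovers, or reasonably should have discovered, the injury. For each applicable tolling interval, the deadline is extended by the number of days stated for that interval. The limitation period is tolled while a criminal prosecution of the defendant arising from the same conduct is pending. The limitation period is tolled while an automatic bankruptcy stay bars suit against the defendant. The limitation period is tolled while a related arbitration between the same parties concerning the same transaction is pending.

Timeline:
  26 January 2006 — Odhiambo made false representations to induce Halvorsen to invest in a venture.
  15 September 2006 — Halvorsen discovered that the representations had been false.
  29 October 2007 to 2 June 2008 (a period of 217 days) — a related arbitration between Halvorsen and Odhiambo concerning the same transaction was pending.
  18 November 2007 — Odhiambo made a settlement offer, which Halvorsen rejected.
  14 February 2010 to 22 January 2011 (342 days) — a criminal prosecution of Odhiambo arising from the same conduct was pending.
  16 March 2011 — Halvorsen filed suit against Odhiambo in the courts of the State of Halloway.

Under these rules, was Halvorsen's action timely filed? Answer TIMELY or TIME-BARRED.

TIMELY

Under the discovery rule, the claim accrued on 15 September 2006, when Halvorsen discovered the injury — not on the 26 January 2006 date of the underlying act.
3 years from 15 September 2006 is 15 September 2009.
Because the pending related arbitration ran from 29 October 2007 to 2 June 2008, the deadline is extended by 217 days to 20 April 2010.
The pending criminal prosecution from 14 February 2010 to 22 January 2011 tolled the period for 342 days, extending the deadline to 28 March 2011.
None of the other events listed affects the running of the period under the stated rules.
Halvorsen filed on 16 March 2011, before the 28 March 2011 deadline, so the action is timely.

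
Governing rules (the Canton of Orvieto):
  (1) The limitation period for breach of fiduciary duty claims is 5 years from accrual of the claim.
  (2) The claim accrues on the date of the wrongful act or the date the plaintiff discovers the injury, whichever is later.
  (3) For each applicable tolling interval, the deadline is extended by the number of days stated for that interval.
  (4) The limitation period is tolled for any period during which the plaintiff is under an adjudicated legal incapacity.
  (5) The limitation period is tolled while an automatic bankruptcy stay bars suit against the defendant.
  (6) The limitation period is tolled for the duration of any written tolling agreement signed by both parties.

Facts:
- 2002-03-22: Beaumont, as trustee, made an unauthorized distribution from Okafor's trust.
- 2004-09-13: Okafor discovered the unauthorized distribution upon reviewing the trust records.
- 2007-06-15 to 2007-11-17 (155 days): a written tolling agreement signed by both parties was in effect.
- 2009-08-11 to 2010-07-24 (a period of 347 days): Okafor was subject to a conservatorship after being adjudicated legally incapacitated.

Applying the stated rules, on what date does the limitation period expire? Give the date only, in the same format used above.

2011-01-28

The claim accrued on 2004-09-13 — the later of the 2002-03-22 act and the 2004-09-13 discovery.
Adding the 5 years base period to 2004-09-13 gives a deadline of 2009-09-13, before any tolling.
The written tolling agreement from 2007-06-15 to 2007-11-17 tolled the period for 155 days, extending the deadline to 2010-02-15.
The period was tolled for 347 days by the plaintiff's legal incapacity (2009-08-11 to 2010-07-24), pushing the deadline to 2011-01-28.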